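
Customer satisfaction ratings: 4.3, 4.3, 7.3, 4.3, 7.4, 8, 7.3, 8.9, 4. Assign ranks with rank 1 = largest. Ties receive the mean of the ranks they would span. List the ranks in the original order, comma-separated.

Sorted (descending): 8.9, 8, 7.4, 7.3, 7.3, 4.3, 4.3, 4.3, 4
The 2 values of 7.3 occupy positions 4–5 → average rank (4+5)/2 = 4.5.
The 3 values of 4.3 occupy positions 6–8 → average rank 7.

7, 7, 4.5, 7, 3, 2, 4.5, 1, 9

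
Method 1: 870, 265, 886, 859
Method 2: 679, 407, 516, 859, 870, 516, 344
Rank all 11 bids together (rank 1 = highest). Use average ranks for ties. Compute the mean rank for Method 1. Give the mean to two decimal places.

Sorted (descending): 886, 870, 870, 859, 859, 679, 516, 516, 407, 344, 265
The 2 values of 870 occupy positions 2–3 → average rank (2+3)/2 = 2.5.
The 2 values of 859 occupy positions 4–5 → average rank (4+5)/2 = 4.5.
The 2 values of 516 occupy positions 7–8 → average rank (7+8)/2 = 7.5.
Method 1 values → pooled ranks: 870→2.5, 265→11, 886→1, 859→4.5
Mean rank = (2.5 + 11 + 1 + 4.5) / 4 = 4.75

4.75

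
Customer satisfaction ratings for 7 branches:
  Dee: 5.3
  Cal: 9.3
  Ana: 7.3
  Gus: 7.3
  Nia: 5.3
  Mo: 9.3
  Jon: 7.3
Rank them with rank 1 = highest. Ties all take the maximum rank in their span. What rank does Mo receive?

Sorted (descending): 9.3, 9.3, 7.3, 7.3, 7.3, 5.3, 5.3
The 2 values of 9.3 occupy positions 1–2 → each gets rank 2.
The 3 values of 7.3 occupy positions 3–5 → each gets rank 5.
The 2 values of 5.3 occupy positions 6–7 → each gets rank 7.
Mo has value 9.3 → rank 2.

2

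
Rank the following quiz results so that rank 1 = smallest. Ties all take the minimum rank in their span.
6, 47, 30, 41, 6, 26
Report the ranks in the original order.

1, 6, 4, 5, 1, 3

Sorted (ascending): 6, 6, 26, 30, 41, 47
The 2 values of 6 occupy positions 1–2 → each gets rank 1.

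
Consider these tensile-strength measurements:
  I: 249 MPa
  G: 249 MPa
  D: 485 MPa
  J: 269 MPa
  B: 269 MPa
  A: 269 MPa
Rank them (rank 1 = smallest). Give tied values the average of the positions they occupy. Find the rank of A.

Sorted (ascending): 249, 249, 269, 269, 269, 485
The 2 values of 249 occupy positions 1–2 → average rank (1+2)/2 = 1.5.
The 3 values of 269 occupy positions 3–5 → average rank 4.
A has value 269 MPa → rank 4.

4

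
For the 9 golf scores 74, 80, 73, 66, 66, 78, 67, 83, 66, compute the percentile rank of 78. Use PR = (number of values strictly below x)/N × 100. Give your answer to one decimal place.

66.7

N = 9.
Strictly below 78: 6. Equal to 78: 1.
PR = 6/9 × 100 = 66.7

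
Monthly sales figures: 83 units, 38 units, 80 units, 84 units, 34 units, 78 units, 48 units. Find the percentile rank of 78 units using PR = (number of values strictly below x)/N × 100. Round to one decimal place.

42.9

N = 7.
Strictly below 78: 3. Equal to 78: 1.
PR = 3/7 × 100 = 42.9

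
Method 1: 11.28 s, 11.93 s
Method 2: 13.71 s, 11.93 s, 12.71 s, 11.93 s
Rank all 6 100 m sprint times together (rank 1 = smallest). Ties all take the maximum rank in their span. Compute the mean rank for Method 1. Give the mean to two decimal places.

2.50

Sorted (ascending): 11.28, 11.93, 11.93, 11.93, 12.71, 13.71
The 3 values of 11.93 occupy positions 2–4 → each gets rank 4.
Method 1 values → pooled ranks: 11.28→1, 11.93→4
Mean rank = (1 + 4) / 2 = 2.50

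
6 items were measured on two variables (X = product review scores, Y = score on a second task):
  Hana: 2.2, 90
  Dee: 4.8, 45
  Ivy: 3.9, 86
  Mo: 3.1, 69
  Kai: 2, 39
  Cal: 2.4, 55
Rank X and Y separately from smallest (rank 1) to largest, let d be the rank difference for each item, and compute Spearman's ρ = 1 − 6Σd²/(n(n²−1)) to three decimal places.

Ranks of variable 1: 2, 6, 5, 4, 1, 3
Ranks of variable 2: 6, 2, 5, 4, 1, 3
d = r₁ − r₂: -4, 4, 0, 0, 0, 0
d²: 16, 16, 0, 0, 0, 0; Σd² = 32
ρ = 1 − 6·32/(6·35) = 1 − 192/210 = 0.086

0.086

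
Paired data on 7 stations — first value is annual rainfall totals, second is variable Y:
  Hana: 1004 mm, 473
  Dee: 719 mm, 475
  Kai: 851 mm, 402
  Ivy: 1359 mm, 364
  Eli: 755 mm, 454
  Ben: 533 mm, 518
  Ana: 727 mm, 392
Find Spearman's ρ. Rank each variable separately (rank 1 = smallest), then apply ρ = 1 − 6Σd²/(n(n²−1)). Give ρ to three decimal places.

Ranks of variable 1: 6, 2, 5, 7, 4, 1, 3
Ranks of variable 2: 5, 6, 3, 1, 4, 7, 2
d = r₁ − r₂: 1, -4, 2, 6, 0, -6, 1
d²: 1, 16, 4, 36, 0, 36, 1; Σd² = 94
ρ = 1 − 6·94/(7·48) = 1 − 564/336 = -0.679

-0.679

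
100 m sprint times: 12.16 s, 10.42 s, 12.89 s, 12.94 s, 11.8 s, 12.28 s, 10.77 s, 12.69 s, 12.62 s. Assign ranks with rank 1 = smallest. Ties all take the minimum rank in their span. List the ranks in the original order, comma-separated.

4, 1, 8, 9, 3, 5, 2, 7, 6

Sorted (ascending): 10.42, 10.77, 11.8, 12.16, 12.28, 12.62, 12.69, 12.89, 12.94
No ties — each value takes its position as its rank.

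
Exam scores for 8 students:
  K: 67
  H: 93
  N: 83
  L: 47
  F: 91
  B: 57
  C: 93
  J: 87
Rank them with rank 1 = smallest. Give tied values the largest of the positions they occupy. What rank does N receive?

4

Sorted (ascending): 47, 57, 67, 83, 87, 91, 93, 93
The 2 values of 93 occupy positions 7–8 → each gets rank 8.
N has value 83 → rank 4.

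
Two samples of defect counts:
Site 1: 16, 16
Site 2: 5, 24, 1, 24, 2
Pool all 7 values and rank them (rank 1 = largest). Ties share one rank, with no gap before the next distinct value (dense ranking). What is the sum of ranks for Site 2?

Sorted (descending): 24, 24, 16, 16, 5, 2, 1
The 2 values of 24 share dense rank 1.
The 2 values of 16 share dense rank 2.
Remaining distinct values take the next consecutive integers.
Site 2 values → pooled ranks: 5→3, 24→1, 1→5, 24→1, 2→4
Rank sum = 3 + 1 + 5 + 1 + 4 = 14

14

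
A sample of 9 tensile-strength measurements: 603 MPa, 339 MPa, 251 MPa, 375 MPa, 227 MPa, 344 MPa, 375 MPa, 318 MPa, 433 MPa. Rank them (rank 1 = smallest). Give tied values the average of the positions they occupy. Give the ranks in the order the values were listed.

Sorted (ascending): 227, 251, 318, 339, 344, 375, 375, 433, 603
The 2 values of 375 occupy positions 6–7 → average rank (6+7)/2 = 6.5.

9, 4, 2, 6.5, 1, 5, 6.5, 3, 8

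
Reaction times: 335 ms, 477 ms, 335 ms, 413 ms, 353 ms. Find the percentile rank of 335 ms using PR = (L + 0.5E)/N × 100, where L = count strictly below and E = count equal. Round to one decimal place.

N = 5.
Strictly below 335: 0. Equal to 335: 2.
PR = (0 + 0.5·2)/5 × 100 = 20.0

20.0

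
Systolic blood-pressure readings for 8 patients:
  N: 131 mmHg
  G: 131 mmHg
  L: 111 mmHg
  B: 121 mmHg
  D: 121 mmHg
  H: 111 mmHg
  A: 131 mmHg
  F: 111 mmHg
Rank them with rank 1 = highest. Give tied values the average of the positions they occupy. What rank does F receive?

7

Sorted (descending): 131, 131, 131, 121, 121, 111, 111, 111
The 3 values of 131 occupy positions 1–3 → average rank 2.
The 2 values of 121 occupy positions 4–5 → average rank (4+5)/2 = 4.5.
The 3 values of 111 occupy positions 6–8 → average rank 7.
F has value 111 mmHg → rank 7.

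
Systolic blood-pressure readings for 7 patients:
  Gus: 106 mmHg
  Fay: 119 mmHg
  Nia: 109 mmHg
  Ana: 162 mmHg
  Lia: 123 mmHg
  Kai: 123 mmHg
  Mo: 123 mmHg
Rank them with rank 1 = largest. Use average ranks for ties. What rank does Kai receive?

3

Sorted (descending): 162, 123, 123, 123, 119, 109, 106
The 3 values of 123 occupy positions 2–4 → average rank 3.
Kai has value 123 mmHg → rank 3.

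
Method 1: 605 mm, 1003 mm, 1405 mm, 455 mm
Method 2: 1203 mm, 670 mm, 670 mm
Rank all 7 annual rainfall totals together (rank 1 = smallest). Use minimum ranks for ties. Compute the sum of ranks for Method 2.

Sorted (ascending): 455, 605, 670, 670, 1003, 1203, 1405
The 2 values of 670 occupy positions 3–4 → each gets rank 3.
Method 2 values → pooled ranks: 1203→6, 670→3, 670→3
Rank sum = 6 + 3 + 3 = 12

12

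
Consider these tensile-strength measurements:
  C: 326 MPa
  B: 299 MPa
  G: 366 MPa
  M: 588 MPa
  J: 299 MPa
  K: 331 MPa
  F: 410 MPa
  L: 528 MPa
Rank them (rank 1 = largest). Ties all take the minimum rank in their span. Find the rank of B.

Sorted (descending): 588, 528, 410, 366, 331, 326, 299, 299
The 2 values of 299 occupy positions 7–8 → each gets rank 7.
B has value 299 MPa → rank 7.

7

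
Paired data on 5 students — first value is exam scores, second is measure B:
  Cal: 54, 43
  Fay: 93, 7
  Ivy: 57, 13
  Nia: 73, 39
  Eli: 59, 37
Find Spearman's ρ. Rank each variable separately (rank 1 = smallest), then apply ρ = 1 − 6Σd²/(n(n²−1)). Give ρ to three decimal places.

Ranks of variable 1: 1, 5, 2, 4, 3
Ranks of variable 2: 5, 1, 2, 4, 3
d = r₁ − r₂: -4, 4, 0, 0, 0
d²: 16, 16, 0, 0, 0; Σd² = 32
ρ = 1 − 6·32/(5·24) = 1 − 192/120 = -0.600

-0.600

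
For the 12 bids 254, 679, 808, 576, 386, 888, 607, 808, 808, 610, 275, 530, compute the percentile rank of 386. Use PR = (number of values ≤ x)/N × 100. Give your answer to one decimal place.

N = 12.
Strictly below 386: 2. Equal to 386: 1.
PR = 3/12 × 100 = 25.0

25.0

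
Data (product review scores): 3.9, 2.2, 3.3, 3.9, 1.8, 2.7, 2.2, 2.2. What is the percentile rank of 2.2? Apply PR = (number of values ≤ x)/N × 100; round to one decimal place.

50.0

N = 8.
Strictly below 2.2: 1. Equal to 2.2: 3.
PR = 4/8 × 100 = 50.0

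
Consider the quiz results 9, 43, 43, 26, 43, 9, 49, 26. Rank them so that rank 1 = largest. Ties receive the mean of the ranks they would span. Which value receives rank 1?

Sorted (descending): 49, 43, 43, 43, 26, 26, 9, 9
The 3 values of 43 occupy positions 2–4 → average rank 3.
The 2 values of 26 occupy positions 5–6 → average rank (5+6)/2 = 5.5.
The 2 values of 9 occupy positions 7–8 → average rank (7+8)/2 = 7.5.
Rank 1 → value 49.

49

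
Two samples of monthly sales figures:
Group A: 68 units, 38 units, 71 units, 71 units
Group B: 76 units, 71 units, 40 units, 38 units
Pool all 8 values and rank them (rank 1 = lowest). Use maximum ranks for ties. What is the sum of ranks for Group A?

Sorted (ascending): 38, 38, 40, 68, 71, 71, 71, 76
The 2 values of 38 occupy positions 1–2 → each gets rank 2.
The 3 values of 71 occupy positions 5–7 → each gets rank 7.
Group A values → pooled ranks: 68→4, 38→2, 71→7, 71→7
Rank sum = 4 + 2 + 7 + 7 = 20

20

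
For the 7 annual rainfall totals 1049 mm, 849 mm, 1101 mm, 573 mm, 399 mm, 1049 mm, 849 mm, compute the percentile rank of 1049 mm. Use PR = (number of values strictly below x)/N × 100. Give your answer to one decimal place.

N = 7.
Strictly below 1049: 4. Equal to 1049: 2.
PR = 4/7 × 100 = 57.1

57.1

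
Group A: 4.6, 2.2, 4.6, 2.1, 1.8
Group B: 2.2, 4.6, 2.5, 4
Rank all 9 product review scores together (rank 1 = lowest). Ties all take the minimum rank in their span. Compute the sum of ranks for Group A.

20

Sorted (ascending): 1.8, 2.1, 2.2, 2.2, 2.5, 4, 4.6, 4.6, 4.6
The 2 values of 2.2 occupy positions 3–4 → each gets rank 3.
The 3 values of 4.6 occupy positions 7–9 → each gets rank 7.
Group A values → pooled ranks: 4.6→7, 2.2→3, 4.6→7, 2.1→2, 1.8→1
Rank sum = 7 + 3 + 7 + 2 + 1 = 20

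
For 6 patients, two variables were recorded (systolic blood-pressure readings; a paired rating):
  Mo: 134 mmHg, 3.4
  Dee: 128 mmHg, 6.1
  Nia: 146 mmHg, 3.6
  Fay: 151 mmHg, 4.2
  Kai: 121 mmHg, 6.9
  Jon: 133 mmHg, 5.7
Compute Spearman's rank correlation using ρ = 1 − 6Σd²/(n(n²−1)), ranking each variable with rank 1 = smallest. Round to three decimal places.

Ranks of variable 1: 4, 2, 5, 6, 1, 3
Ranks of variable 2: 1, 5, 2, 3, 6, 4
d = r₁ − r₂: 3, -3, 3, 3, -5, -1
d²: 9, 9, 9, 9, 25, 1; Σd² = 62
ρ = 1 − 6·62/(6·35) = 1 − 372/210 = -0.771

-0.771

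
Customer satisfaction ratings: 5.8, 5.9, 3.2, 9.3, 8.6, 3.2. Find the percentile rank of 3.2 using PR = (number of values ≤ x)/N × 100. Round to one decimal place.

33.3

N = 6.
Strictly below 3.2: 0. Equal to 3.2: 2.
PR = 2/6 × 100 = 33.3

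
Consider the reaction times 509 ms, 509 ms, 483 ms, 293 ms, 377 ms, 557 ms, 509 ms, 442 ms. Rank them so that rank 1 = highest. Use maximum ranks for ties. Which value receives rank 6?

442

Sorted (descending): 557, 509, 509, 509, 483, 442, 377, 293
The 3 values of 509 occupy positions 2–4 → each gets rank 4.
Rank 6 → value 442.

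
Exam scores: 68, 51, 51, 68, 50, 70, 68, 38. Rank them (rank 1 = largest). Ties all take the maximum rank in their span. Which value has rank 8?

Sorted (descending): 70, 68, 68, 68, 51, 51, 50, 38
The 3 values of 68 occupy positions 2–4 → each gets rank 4.
The 2 values of 51 occupy positions 5–6 → each gets rank 6.
Rank 8 → value 38.

38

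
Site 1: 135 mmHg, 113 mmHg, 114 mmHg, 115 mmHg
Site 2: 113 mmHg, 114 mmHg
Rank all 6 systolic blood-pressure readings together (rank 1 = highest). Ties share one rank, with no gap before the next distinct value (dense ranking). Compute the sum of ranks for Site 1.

Sorted (descending): 135, 115, 114, 114, 113, 113
The 2 values of 114 share dense rank 3.
The 2 values of 113 share dense rank 4.
Remaining distinct values take the next consecutive integers.
Site 1 values → pooled ranks: 135→1, 113→4, 114→3, 115→2
Rank sum = 1 + 4 + 3 + 2 = 10

10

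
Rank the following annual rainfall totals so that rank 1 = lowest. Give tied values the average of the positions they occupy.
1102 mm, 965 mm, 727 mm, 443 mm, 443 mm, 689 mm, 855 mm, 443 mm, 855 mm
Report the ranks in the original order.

Sorted (ascending): 443, 443, 443, 689, 727, 855, 855, 965, 1102
The 3 values of 443 occupy positions 1–3 → average rank 2.
The 2 values of 855 occupy positions 6–7 → average rank (6+7)/2 = 6.5.

9, 8, 5, 2, 2, 4, 6.5, 2, 6.5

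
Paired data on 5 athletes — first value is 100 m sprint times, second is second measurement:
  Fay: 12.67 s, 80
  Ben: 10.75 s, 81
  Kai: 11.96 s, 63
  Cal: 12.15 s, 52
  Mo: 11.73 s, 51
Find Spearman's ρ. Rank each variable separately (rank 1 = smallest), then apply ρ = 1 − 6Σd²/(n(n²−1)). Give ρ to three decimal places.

-0.100

Ranks of variable 1: 5, 1, 3, 4, 2
Ranks of variable 2: 4, 5, 3, 2, 1
d = r₁ − r₂: 1, -4, 0, 2, 1
d²: 1, 16, 0, 4, 1; Σd² = 22
ρ = 1 − 6·22/(5·24) = 1 − 132/120 = -0.100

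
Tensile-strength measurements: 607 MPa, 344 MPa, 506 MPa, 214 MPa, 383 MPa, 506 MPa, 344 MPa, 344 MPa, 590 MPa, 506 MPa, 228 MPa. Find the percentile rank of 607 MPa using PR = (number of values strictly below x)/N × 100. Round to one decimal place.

90.9

N = 11.
Strictly below 607: 10. Equal to 607: 1.
PR = 10/11 × 100 = 90.9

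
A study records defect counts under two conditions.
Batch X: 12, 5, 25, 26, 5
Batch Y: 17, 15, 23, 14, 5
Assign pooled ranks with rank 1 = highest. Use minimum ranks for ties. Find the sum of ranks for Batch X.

26

Sorted (descending): 26, 25, 23, 17, 15, 14, 12, 5, 5, 5
The 3 values of 5 occupy positions 8–10 → each gets rank 8.
Batch X values → pooled ranks: 12→7, 5→8, 25→2, 26→1, 5→8
Rank sum = 7 + 8 + 2 + 1 + 8 = 26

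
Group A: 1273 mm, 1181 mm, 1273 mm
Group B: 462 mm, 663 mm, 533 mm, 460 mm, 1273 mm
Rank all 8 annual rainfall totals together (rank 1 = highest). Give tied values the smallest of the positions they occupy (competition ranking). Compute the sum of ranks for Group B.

Sorted (descending): 1273, 1273, 1273, 1181, 663, 533, 462, 460
The 3 values of 1273 occupy positions 1–3 → each gets rank 1.
Group B values → pooled ranks: 462→7, 663→5, 533→6, 460→8, 1273→1
Rank sum = 7 + 5 + 6 + 8 + 1 = 27

27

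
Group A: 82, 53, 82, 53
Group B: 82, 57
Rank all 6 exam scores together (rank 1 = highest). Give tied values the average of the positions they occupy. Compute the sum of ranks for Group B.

6

Sorted (descending): 82, 82, 82, 57, 53, 53
The 3 values of 82 occupy positions 1–3 → average rank 2.
The 2 values of 53 occupy positions 5–6 → average rank (5+6)/2 = 5.5.
Group B values → pooled ranks: 82→2, 57→4
Rank sum = 2 + 4 = 6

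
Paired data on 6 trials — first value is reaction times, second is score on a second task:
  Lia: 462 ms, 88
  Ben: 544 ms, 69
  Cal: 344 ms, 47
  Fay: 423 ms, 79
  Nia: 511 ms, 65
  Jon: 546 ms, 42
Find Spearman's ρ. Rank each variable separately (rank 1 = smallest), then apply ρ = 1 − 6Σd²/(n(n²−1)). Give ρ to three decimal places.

-0.314

Ranks of variable 1: 3, 5, 1, 2, 4, 6
Ranks of variable 2: 6, 4, 2, 5, 3, 1
d = r₁ − r₂: -3, 1, -1, -3, 1, 5
d²: 9, 1, 1, 9, 1, 25; Σd² = 46
ρ = 1 − 6·46/(6·35) = 1 − 276/210 = -0.314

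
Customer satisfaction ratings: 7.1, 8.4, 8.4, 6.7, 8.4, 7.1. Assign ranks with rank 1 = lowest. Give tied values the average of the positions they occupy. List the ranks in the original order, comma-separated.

2.5, 5, 5, 1, 5, 2.5

Sorted (ascending): 6.7, 7.1, 7.1, 8.4, 8.4, 8.4
The 2 values of 7.1 occupy positions 2–3 → average rank (2+3)/2 = 2.5.
The 3 values of 8.4 occupy positions 4–6 → average rank 5.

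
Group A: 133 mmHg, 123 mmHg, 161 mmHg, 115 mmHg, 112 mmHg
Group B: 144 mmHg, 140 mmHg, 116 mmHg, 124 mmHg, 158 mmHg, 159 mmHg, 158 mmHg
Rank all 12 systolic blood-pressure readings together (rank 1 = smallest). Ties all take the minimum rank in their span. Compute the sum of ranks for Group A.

25

Sorted (ascending): 112, 115, 116, 123, 124, 133, 140, 144, 158, 158, 159, 161
The 2 values of 158 occupy positions 9–10 → each gets rank 9.
Group A values → pooled ranks: 133→6, 123→4, 161→12, 115→2, 112→1
Rank sum = 6 + 4 + 12 + 2 + 1 = 25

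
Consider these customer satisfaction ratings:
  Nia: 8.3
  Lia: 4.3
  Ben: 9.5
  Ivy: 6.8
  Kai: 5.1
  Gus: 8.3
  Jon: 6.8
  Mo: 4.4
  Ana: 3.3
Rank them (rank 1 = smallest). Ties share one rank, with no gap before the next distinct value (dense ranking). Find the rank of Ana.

1

Sorted (ascending): 3.3, 4.3, 4.4, 5.1, 6.8, 6.8, 8.3, 8.3, 9.5
The 2 values of 6.8 share dense rank 5.
The 2 values of 8.3 share dense rank 6.
Remaining distinct values take the next consecutive integers.
Ana has value 3.3 → rank 1.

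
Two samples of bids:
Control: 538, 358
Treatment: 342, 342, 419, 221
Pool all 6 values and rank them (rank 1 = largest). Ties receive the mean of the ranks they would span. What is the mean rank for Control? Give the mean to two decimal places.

Sorted (descending): 538, 419, 358, 342, 342, 221
The 2 values of 342 occupy positions 4–5 → average rank (4+5)/2 = 4.5.
Control values → pooled ranks: 538→1, 358→3
Mean rank = (1 + 3) / 2 = 2.00

2.00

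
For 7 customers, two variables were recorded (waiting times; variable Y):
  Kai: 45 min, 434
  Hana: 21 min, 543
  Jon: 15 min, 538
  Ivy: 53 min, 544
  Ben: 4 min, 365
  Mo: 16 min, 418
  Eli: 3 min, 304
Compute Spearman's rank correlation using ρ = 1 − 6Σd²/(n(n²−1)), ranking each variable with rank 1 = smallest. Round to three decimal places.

Ranks of variable 1: 6, 5, 3, 7, 2, 4, 1
Ranks of variable 2: 4, 6, 5, 7, 2, 3, 1
d = r₁ − r₂: 2, -1, -2, 0, 0, 1, 0
d²: 4, 1, 4, 0, 0, 1, 0; Σd² = 10
ρ = 1 − 6·10/(7·48) = 1 − 60/336 = 0.821

0.821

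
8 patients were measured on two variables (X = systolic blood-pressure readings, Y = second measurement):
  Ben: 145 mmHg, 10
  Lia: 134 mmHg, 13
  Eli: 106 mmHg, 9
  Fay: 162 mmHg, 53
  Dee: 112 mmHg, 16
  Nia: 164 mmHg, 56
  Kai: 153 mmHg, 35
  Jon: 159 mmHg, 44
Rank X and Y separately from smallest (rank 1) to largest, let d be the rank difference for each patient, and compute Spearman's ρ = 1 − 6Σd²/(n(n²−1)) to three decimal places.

0.905

Ranks of variable 1: 4, 3, 1, 7, 2, 8, 5, 6
Ranks of variable 2: 2, 3, 1, 7, 4, 8, 5, 6
d = r₁ − r₂: 2, 0, 0, 0, -2, 0, 0, 0
d²: 4, 0, 0, 0, 4, 0, 0, 0; Σd² = 8
ρ = 1 − 6·8/(8·63) = 1 − 48/504 = 0.905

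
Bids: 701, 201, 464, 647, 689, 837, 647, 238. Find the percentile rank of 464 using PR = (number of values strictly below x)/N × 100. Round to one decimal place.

N = 8.
Strictly below 464: 2. Equal to 464: 1.
PR = 2/8 × 100 = 25.0

25.0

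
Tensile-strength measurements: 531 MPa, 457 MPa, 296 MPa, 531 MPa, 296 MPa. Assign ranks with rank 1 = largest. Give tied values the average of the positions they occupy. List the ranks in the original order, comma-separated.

Sorted (descending): 531, 531, 457, 296, 296
The 2 values of 531 occupy positions 1–2 → average rank (1+2)/2 = 1.5.
The 2 values of 296 occupy positions 4–5 → average rank (4+5)/2 = 4.5.

1.5, 3, 4.5, 1.5, 4.5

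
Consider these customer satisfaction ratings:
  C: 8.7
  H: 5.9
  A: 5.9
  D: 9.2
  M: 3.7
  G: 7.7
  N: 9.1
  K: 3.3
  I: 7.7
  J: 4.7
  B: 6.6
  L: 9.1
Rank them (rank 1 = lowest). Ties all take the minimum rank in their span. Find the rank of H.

Sorted (ascending): 3.3, 3.7, 4.7, 5.9, 5.9, 6.6, 7.7, 7.7, 8.7, 9.1, 9.1, 9.2
The 2 values of 5.9 occupy positions 4–5 → each gets rank 4.
The 2 values of 7.7 occupy positions 7–8 → each gets rank 7.
The 2 values of 9.1 occupy positions 10–11 → each gets rank 10.
H has value 5.9 → rank 4.

4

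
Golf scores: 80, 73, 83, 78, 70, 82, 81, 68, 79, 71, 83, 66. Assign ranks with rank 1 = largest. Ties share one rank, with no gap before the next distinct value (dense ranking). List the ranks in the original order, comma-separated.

4, 7, 1, 6, 9, 2, 3, 10, 5, 8, 1, 11

Sorted (descending): 83, 83, 82, 81, 80, 79, 78, 73, 71, 70, 68, 66
The 2 values of 83 share dense rank 1.
Remaining distinct values take the next consecutive integers.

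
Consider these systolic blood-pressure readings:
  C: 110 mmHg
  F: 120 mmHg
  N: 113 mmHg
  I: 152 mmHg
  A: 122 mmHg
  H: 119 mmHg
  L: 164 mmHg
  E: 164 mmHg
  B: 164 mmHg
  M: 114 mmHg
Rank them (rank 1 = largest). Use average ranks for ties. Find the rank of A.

Sorted (descending): 164, 164, 164, 152, 122, 120, 119, 114, 113, 110
The 3 values of 164 occupy positions 1–3 → average rank 2.
A has value 122 mmHg → rank 5.

5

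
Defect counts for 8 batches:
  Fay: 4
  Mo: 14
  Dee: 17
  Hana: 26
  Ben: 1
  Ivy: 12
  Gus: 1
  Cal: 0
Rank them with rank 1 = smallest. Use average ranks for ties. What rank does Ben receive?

Sorted (ascending): 0, 1, 1, 4, 12, 14, 17, 26
The 2 values of 1 occupy positions 2–3 → average rank (2+3)/2 = 2.5.
Ben has value 1 → rank 2.5.

2.5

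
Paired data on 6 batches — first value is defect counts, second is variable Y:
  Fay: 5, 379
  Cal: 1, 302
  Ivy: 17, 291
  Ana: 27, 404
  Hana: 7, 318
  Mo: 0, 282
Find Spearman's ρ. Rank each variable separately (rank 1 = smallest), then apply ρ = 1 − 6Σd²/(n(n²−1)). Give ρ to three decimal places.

Ranks of variable 1: 3, 2, 5, 6, 4, 1
Ranks of variable 2: 5, 3, 2, 6, 4, 1
d = r₁ − r₂: -2, -1, 3, 0, 0, 0
d²: 4, 1, 9, 0, 0, 0; Σd² = 14
ρ = 1 − 6·14/(6·35) = 1 − 84/210 = 0.600

0.600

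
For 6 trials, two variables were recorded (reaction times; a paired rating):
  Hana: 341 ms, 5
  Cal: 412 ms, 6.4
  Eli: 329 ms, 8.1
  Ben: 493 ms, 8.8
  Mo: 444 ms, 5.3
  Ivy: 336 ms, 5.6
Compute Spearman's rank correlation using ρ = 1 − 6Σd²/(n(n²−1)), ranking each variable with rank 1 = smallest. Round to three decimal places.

Ranks of variable 1: 3, 4, 1, 6, 5, 2
Ranks of variable 2: 1, 4, 5, 6, 2, 3
d = r₁ − r₂: 2, 0, -4, 0, 3, -1
d²: 4, 0, 16, 0, 9, 1; Σd² = 30
ρ = 1 − 6·30/(6·35) = 1 − 180/210 = 0.143

0.143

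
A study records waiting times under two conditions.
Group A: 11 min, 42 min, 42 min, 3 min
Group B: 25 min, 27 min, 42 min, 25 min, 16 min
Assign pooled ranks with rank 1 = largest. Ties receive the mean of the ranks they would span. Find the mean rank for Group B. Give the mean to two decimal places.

4.80

Sorted (descending): 42, 42, 42, 27, 25, 25, 16, 11, 3
The 3 values of 42 occupy positions 1–3 → average rank 2.
The 2 values of 25 occupy positions 5–6 → average rank (5+6)/2 = 5.5.
Group B values → pooled ranks: 25→5.5, 27→4, 42→2, 25→5.5, 16→7
Mean rank = (5.5 + 4 + 2 + 5.5 + 7) / 5 = 4.80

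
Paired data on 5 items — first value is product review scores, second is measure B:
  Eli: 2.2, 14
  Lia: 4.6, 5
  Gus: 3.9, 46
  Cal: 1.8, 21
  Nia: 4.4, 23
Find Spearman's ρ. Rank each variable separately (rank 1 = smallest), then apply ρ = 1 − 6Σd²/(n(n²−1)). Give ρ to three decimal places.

-0.200

Ranks of variable 1: 2, 5, 3, 1, 4
Ranks of variable 2: 2, 1, 5, 3, 4
d = r₁ − r₂: 0, 4, -2, -2, 0
d²: 0, 16, 4, 4, 0; Σd² = 24
ρ = 1 − 6·24/(5·24) = 1 − 144/120 = -0.200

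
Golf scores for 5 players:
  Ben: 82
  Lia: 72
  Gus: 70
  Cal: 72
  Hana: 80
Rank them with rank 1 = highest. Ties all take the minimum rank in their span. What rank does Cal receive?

Sorted (descending): 82, 80, 72, 72, 70
The 2 values of 72 occupy positions 3–4 → each gets rank 3.
Cal has value 72 → rank 3.

3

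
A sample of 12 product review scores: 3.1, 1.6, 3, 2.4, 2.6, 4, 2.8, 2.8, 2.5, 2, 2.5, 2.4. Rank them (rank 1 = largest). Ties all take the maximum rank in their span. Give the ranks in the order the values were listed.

Sorted (descending): 4, 3.1, 3, 2.8, 2.8, 2.6, 2.5, 2.5, 2.4, 2.4, 2, 1.6
The 2 values of 2.8 occupy positions 4–5 → each gets rank 5.
The 2 values of 2.5 occupy positions 7–8 → each gets rank 8.
The 2 values of 2.4 occupy positions 9–10 → each gets rank 10.

2, 12, 3, 10, 6, 1, 5, 5, 8, 11, 8, 10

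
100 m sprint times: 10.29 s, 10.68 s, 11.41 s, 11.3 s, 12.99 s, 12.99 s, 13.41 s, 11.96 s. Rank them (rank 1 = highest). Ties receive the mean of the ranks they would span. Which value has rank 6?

11.3

Sorted (descending): 13.41, 12.99, 12.99, 11.96, 11.41, 11.3, 10.68, 10.29
The 2 values of 12.99 occupy positions 2–3 → average rank (2+3)/2 = 2.5.
Rank 6 → value 11.3.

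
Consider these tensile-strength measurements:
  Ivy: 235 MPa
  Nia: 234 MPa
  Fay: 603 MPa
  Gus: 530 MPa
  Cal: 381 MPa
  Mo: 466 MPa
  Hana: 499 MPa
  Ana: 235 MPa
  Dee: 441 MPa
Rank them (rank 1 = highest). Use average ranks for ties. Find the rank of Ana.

7.5

Sorted (descending): 603, 530, 499, 466, 441, 381, 235, 235, 234
The 2 values of 235 occupy positions 7–8 → average rank (7+8)/2 = 7.5.
Ana has value 235 MPa → rank 7.5.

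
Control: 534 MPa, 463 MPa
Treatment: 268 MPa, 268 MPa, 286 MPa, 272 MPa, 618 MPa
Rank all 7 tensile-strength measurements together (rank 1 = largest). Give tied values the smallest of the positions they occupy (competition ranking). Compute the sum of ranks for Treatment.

Sorted (descending): 618, 534, 463, 286, 272, 268, 268
The 2 values of 268 occupy positions 6–7 → each gets rank 6.
Treatment values → pooled ranks: 268→6, 268→6, 286→4, 272→5, 618→1
Rank sum = 6 + 6 + 4 + 5 + 1 = 22

22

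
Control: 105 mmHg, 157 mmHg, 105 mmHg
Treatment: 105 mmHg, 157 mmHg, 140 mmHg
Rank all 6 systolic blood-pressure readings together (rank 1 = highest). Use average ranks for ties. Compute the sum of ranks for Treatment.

Sorted (descending): 157, 157, 140, 105, 105, 105
The 2 values of 157 occupy positions 1–2 → average rank (1+2)/2 = 1.5.
The 3 values of 105 occupy positions 4–6 → average rank 5.
Treatment values → pooled ranks: 105→5, 157→1.5, 140→3
Rank sum = 5 + 1.5 + 3 = 9.5

9.5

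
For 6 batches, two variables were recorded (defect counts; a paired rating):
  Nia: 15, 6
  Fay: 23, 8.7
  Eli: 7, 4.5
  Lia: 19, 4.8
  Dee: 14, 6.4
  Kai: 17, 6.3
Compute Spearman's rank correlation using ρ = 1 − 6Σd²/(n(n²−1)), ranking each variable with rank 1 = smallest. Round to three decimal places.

0.486

Ranks of variable 1: 3, 6, 1, 5, 2, 4
Ranks of variable 2: 3, 6, 1, 2, 5, 4
d = r₁ − r₂: 0, 0, 0, 3, -3, 0
d²: 0, 0, 0, 9, 9, 0; Σd² = 18
ρ = 1 − 6·18/(6·35) = 1 − 108/210 = 0.486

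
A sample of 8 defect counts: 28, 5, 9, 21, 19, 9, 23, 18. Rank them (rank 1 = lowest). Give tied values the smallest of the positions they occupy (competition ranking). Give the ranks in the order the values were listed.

8, 1, 2, 6, 5, 2, 7, 4

Sorted (ascending): 5, 9, 9, 18, 19, 21, 23, 28
The 2 values of 9 occupy positions 2–3 → each gets rank 2.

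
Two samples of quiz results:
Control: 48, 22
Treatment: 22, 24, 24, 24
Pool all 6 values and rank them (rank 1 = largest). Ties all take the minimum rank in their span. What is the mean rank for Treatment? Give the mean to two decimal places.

2.75

Sorted (descending): 48, 24, 24, 24, 22, 22
The 3 values of 24 occupy positions 2–4 → each gets rank 2.
The 2 values of 22 occupy positions 5–6 → each gets rank 5.
Treatment values → pooled ranks: 22→5, 24→2, 24→2, 24→2
Mean rank = (5 + 2 + 2 + 2) / 4 = 2.75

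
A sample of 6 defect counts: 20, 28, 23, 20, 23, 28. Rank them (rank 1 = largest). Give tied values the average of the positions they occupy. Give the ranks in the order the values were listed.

5.5, 1.5, 3.5, 5.5, 3.5, 1.5

Sorted (descending): 28, 28, 23, 23, 20, 20
The 2 values of 28 occupy positions 1–2 → average rank (1+2)/2 = 1.5.
The 2 values of 23 occupy positions 3–4 → average rank (3+4)/2 = 3.5.
The 2 values of 20 occupy positions 5–6 → average rank (5+6)/2 = 5.5.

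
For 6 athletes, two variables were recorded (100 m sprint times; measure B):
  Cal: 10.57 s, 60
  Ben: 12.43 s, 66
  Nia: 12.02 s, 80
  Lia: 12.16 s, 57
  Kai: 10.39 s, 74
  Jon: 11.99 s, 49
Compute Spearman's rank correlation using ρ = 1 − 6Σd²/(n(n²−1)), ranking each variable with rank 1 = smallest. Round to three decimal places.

-0.086

Ranks of variable 1: 2, 6, 4, 5, 1, 3
Ranks of variable 2: 3, 4, 6, 2, 5, 1
d = r₁ − r₂: -1, 2, -2, 3, -4, 2
d²: 1, 4, 4, 9, 16, 4; Σd² = 38
ρ = 1 − 6·38/(6·35) = 1 − 228/210 = -0.086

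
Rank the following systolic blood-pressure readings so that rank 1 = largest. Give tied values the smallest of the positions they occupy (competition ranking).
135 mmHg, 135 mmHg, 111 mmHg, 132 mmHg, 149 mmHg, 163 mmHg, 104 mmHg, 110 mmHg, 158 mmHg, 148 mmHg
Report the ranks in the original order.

Sorted (descending): 163, 158, 149, 148, 135, 135, 132, 111, 110, 104
The 2 values of 135 occupy positions 5–6 → each gets rank 5.

5, 5, 8, 7, 3, 1, 10, 9, 2, 4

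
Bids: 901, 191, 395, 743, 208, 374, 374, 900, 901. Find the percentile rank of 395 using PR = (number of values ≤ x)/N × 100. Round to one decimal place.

N = 9.
Strictly below 395: 4. Equal to 395: 1.
PR = 5/9 × 100 = 55.6

55.6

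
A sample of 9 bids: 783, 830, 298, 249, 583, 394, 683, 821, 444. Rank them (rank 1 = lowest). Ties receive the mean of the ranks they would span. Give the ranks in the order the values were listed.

Sorted (ascending): 249, 298, 394, 444, 583, 683, 783, 821, 830
No ties — each value takes its position as its rank.

7, 9, 2, 1, 5, 3, 6, 8, 4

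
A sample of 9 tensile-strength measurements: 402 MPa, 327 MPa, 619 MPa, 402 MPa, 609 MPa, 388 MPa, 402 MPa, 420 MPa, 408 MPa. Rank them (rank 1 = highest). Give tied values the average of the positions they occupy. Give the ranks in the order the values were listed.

Sorted (descending): 619, 609, 420, 408, 402, 402, 402, 388, 327
The 3 values of 402 occupy positions 5–7 → average rank 6.

6, 9, 1, 6, 2, 8, 6, 3, 4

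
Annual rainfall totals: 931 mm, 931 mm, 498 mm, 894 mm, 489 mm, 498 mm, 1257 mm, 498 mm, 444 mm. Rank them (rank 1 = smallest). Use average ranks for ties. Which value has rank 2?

Sorted (ascending): 444, 489, 498, 498, 498, 894, 931, 931, 1257
The 3 values of 498 occupy positions 3–5 → average rank 4.
The 2 values of 931 occupy positions 7–8 → average rank (7+8)/2 = 7.5.
Rank 2 → value 489.

489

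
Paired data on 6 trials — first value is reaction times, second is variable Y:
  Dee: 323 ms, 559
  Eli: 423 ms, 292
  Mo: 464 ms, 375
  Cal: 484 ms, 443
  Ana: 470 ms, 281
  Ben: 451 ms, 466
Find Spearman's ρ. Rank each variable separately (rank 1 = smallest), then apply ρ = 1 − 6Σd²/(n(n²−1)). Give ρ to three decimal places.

-0.429

Ranks of variable 1: 1, 2, 4, 6, 5, 3
Ranks of variable 2: 6, 2, 3, 4, 1, 5
d = r₁ − r₂: -5, 0, 1, 2, 4, -2
d²: 25, 0, 1, 4, 16, 4; Σd² = 50
ρ = 1 − 6·50/(6·35) = 1 − 300/210 = -0.429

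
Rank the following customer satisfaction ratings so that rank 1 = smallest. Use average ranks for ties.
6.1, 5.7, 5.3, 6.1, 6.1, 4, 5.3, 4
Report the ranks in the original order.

Sorted (ascending): 4, 4, 5.3, 5.3, 5.7, 6.1, 6.1, 6.1
The 2 values of 4 occupy positions 1–2 → average rank (1+2)/2 = 1.5.
The 2 values of 5.3 occupy positions 3–4 → average rank (3+4)/2 = 3.5.
The 3 values of 6.1 occupy positions 6–8 → average rank 7.

7, 5, 3.5, 7, 7, 1.5, 3.5, 1.5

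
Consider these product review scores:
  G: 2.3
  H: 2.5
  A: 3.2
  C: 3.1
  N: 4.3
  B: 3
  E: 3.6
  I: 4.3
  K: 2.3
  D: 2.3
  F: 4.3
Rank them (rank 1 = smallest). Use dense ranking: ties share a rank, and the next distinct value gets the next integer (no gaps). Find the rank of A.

Sorted (ascending): 2.3, 2.3, 2.3, 2.5, 3, 3.1, 3.2, 3.6, 4.3, 4.3, 4.3
The 3 values of 2.3 share dense rank 1.
The 3 values of 4.3 share dense rank 7.
Remaining distinct values take the next consecutive integers.
A has value 3.2 → rank 5.

5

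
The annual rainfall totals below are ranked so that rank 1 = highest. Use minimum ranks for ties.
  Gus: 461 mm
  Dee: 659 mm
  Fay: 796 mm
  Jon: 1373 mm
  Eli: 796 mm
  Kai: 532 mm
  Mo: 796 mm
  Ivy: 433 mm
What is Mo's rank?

Sorted (descending): 1373, 796, 796, 796, 659, 532, 461, 433
The 3 values of 796 occupy positions 2–4 → each gets rank 2.
Mo has value 796 mm → rank 2.

2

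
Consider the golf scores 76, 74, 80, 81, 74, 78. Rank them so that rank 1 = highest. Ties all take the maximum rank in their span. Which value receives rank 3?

Sorted (descending): 81, 80, 78, 76, 74, 74
The 2 values of 74 occupy positions 5–6 → each gets rank 6.
Rank 3 → value 78.

78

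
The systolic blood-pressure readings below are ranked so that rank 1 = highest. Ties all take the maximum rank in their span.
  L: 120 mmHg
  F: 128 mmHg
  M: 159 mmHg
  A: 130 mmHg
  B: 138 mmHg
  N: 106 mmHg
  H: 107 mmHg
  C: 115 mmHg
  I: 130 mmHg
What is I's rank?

4

Sorted (descending): 159, 138, 130, 130, 128, 120, 115, 107, 106
The 2 values of 130 occupy positions 3–4 → each gets rank 4.
I has value 130 mmHg → rank 4.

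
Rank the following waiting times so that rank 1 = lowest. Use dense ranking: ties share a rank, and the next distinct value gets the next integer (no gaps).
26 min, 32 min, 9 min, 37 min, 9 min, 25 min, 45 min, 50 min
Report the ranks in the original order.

Sorted (ascending): 9, 9, 25, 26, 32, 37, 45, 50
The 2 values of 9 share dense rank 1.
Remaining distinct values take the next consecutive integers.

3, 4, 1, 5, 1, 2, 6, 7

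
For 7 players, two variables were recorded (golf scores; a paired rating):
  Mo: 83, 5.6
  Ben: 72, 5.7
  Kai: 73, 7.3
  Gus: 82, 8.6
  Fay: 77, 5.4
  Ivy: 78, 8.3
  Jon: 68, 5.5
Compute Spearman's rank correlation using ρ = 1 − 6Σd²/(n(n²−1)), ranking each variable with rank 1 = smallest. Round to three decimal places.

0.357

Ranks of variable 1: 7, 2, 3, 6, 4, 5, 1
Ranks of variable 2: 3, 4, 5, 7, 1, 6, 2
d = r₁ − r₂: 4, -2, -2, -1, 3, -1, -1
d²: 16, 4, 4, 1, 9, 1, 1; Σd² = 36
ρ = 1 − 6·36/(7·48) = 1 − 216/336 = 0.357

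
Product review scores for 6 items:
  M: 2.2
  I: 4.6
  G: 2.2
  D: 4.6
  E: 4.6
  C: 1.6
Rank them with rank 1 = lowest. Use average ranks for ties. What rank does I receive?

5

Sorted (ascending): 1.6, 2.2, 2.2, 4.6, 4.6, 4.6
The 2 values of 2.2 occupy positions 2–3 → average rank (2+3)/2 = 2.5.
The 3 values of 4.6 occupy positions 4–6 → average rank 5.
I has value 4.6 → rank 5.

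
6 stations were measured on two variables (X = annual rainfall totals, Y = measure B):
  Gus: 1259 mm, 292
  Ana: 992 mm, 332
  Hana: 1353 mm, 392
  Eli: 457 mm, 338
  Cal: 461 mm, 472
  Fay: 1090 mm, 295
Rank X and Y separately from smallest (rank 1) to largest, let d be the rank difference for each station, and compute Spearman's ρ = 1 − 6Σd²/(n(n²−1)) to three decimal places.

-0.314

Ranks of variable 1: 5, 3, 6, 1, 2, 4
Ranks of variable 2: 1, 3, 5, 4, 6, 2
d = r₁ − r₂: 4, 0, 1, -3, -4, 2
d²: 16, 0, 1, 9, 16, 4; Σd² = 46
ρ = 1 − 6·46/(6·35) = 1 − 276/210 = -0.314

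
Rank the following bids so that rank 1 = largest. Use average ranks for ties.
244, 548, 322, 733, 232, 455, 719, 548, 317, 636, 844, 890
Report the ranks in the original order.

11, 6.5, 9, 3, 12, 8, 4, 6.5, 10, 5, 2, 1

Sorted (descending): 890, 844, 733, 719, 636, 548, 548, 455, 322, 317, 244, 232
The 2 values of 548 occupy positions 6–7 → average rank (6+7)/2 = 6.5.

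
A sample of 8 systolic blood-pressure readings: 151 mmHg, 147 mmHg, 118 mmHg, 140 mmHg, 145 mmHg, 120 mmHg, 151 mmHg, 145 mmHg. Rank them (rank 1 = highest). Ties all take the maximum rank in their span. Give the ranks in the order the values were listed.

2, 3, 8, 6, 5, 7, 2, 5

Sorted (descending): 151, 151, 147, 145, 145, 140, 120, 118
The 2 values of 151 occupy positions 1–2 → each gets rank 2.
The 2 values of 145 occupy positions 4–5 → each gets rank 5.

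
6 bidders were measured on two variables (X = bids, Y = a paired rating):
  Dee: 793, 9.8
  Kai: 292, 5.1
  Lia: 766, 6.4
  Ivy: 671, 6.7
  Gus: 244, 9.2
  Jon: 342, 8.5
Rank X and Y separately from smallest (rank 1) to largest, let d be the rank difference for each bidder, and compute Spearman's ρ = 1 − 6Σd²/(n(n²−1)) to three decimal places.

0.200

Ranks of variable 1: 6, 2, 5, 4, 1, 3
Ranks of variable 2: 6, 1, 2, 3, 5, 4
d = r₁ − r₂: 0, 1, 3, 1, -4, -1
d²: 0, 1, 9, 1, 16, 1; Σd² = 28
ρ = 1 − 6·28/(6·35) = 1 − 168/210 = 0.200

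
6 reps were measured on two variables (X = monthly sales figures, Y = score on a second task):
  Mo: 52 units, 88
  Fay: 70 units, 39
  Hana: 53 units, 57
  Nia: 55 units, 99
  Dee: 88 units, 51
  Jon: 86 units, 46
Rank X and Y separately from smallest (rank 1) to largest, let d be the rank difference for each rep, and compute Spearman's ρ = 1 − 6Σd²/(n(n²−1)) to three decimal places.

Ranks of variable 1: 1, 4, 2, 3, 6, 5
Ranks of variable 2: 5, 1, 4, 6, 3, 2
d = r₁ − r₂: -4, 3, -2, -3, 3, 3
d²: 16, 9, 4, 9, 9, 9; Σd² = 56
ρ = 1 − 6·56/(6·35) = 1 − 336/210 = -0.600

-0.600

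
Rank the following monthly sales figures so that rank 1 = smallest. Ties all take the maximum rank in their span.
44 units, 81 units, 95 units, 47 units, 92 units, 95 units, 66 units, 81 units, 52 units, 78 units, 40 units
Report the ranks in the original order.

2, 8, 11, 3, 9, 11, 5, 8, 4, 6, 1

Sorted (ascending): 40, 44, 47, 52, 66, 78, 81, 81, 92, 95, 95
The 2 values of 81 occupy positions 7–8 → each gets rank 8.
The 2 values of 95 occupy positions 10–11 → each gets rank 11.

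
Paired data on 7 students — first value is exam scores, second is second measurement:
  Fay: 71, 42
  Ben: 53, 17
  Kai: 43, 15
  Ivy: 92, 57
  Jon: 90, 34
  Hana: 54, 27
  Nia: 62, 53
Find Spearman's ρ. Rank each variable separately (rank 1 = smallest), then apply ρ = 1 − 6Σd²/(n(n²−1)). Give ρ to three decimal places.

Ranks of variable 1: 5, 2, 1, 7, 6, 3, 4
Ranks of variable 2: 5, 2, 1, 7, 4, 3, 6
d = r₁ − r₂: 0, 0, 0, 0, 2, 0, -2
d²: 0, 0, 0, 0, 4, 0, 4; Σd² = 8
ρ = 1 − 6·8/(7·48) = 1 − 48/336 = 0.857

0.857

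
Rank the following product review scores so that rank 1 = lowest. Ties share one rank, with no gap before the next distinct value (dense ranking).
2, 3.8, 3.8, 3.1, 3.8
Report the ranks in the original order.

Sorted (ascending): 2, 3.1, 3.8, 3.8, 3.8
The 3 values of 3.8 share dense rank 3.
Remaining distinct values take the next consecutive integers.

1, 3, 3, 2, 3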